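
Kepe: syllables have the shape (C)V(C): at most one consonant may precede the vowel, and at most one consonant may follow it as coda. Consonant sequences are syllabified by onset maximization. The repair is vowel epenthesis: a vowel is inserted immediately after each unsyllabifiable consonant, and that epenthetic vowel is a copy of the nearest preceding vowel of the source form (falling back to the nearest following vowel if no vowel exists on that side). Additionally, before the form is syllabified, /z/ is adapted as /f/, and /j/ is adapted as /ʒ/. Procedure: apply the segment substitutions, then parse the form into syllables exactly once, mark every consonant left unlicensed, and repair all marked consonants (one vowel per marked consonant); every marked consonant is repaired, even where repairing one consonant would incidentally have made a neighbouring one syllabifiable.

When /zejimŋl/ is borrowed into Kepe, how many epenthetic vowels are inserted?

After substitution the input is /feʒimŋl/.
The unsyllabifiable consonants are /ŋ/, /l/; each receives one epenthetic vowel.

2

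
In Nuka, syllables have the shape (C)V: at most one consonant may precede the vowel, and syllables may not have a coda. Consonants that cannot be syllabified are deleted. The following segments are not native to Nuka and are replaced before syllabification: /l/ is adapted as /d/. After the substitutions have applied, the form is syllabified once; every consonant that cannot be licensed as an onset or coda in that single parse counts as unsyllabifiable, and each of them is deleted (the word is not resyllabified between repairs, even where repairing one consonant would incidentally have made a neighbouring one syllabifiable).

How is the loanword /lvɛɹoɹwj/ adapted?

Substitution: /l/ → /d/, giving /dvɛɹoɹwj/.
Syllabifying with onset maximization leaves /d/, /ɹ/, /w/, /j/ stranded (no codas are permitted; onsets are limited to one consonant).
Deletion applies to /d/, /ɹ/, /w/, /j/.

vɛɹo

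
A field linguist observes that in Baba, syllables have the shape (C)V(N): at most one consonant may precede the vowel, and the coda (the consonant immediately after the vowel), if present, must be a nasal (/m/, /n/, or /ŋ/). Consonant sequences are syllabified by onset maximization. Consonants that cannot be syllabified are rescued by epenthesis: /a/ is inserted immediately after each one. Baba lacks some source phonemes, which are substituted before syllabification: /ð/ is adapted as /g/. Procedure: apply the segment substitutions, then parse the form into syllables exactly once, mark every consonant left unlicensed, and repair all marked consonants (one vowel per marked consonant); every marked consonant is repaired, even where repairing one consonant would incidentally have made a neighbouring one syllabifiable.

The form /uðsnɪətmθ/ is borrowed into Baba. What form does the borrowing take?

Substitution: /ð/ → /g/, giving /ugsnɪətmθ/.
Under (C)V(N), the unsyllabifiable consonants are /g/, /s/, /t/, /m/, /θ/ (only a nasal (/m/, /n/, or /ŋ/) is licensed in coda position; onsets are limited to one consonant).
Each unlicensed consonant becomes the onset of a new syllable: /g/ → /ga/, /s/ → /sa/, /t/ → /ta/, /m/ → /ma/, /θ/ → /θa/.

ugasanɪətamaθa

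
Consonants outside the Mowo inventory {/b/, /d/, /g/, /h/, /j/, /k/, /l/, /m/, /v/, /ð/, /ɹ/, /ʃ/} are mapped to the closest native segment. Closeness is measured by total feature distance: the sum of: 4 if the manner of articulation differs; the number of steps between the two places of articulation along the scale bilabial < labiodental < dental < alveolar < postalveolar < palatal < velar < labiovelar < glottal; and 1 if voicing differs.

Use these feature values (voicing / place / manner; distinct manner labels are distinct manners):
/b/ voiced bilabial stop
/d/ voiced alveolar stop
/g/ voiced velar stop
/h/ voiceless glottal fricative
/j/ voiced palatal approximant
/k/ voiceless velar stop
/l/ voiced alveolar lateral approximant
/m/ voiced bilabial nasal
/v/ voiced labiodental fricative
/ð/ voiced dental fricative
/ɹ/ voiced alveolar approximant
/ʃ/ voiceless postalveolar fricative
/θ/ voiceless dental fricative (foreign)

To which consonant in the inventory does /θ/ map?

/ð/ is closest: same manner (fricative), place distance 0 (dental→dental), voicing differs (+1); total 1. Next closest is /v/ at distance 2.

ð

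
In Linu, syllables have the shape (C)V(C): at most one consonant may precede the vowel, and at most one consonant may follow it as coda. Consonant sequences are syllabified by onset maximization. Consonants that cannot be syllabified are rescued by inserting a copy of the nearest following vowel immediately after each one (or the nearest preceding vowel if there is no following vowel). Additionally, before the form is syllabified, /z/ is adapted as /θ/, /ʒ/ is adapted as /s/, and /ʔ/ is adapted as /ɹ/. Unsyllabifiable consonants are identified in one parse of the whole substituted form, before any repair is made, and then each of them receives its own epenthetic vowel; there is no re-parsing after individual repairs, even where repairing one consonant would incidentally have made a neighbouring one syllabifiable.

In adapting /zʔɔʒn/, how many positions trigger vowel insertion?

After substitution the input is /θɹɔsn/.
The unsyllabifiable consonants are /θ/, /n/; each receives one epenthetic vowel.

2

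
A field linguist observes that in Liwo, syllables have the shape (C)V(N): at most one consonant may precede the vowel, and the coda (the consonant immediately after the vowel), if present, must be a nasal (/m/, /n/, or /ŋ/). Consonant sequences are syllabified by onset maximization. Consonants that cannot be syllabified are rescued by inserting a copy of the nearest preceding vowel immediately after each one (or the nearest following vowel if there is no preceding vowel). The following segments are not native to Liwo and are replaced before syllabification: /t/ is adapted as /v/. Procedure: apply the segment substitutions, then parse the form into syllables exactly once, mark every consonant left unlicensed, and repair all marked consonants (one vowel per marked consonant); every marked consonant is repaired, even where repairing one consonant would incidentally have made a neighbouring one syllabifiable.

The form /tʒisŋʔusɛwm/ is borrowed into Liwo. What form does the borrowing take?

Substitution: /t/ → /v/, giving /vʒisŋʔusɛwm/.
Under (C)V(N), the unsyllabifiable consonants are /v/, /s/, /ŋ/, /w/, /m/ (only a nasal (/m/, /n/, or /ŋ/) is licensed in coda position; onsets are limited to one consonant).
Each unlicensed consonant becomes the onset of a new syllable: /v/ → /vi/, /s/ → /si/, /ŋ/ → /ŋi/, /w/ → /wɛ/, /m/ → /mɛ/.

viʒisiŋiʔusɛwɛmɛ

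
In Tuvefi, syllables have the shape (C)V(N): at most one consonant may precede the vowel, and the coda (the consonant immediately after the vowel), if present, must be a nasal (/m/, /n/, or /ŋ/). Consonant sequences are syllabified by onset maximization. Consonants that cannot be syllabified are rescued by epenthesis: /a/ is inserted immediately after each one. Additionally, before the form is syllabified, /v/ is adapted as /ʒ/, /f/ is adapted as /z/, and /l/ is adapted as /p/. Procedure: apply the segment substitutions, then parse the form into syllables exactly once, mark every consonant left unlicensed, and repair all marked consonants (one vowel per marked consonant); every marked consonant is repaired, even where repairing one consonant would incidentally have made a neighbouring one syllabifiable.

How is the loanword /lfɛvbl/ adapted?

pazɛʒabapa

Substitution: /l/ → /p/, /f/ → /z/, /v/ → /ʒ/, giving /pzɛʒbp/.
Under (C)V(N), the unsyllabifiable consonants are /p/, /ʒ/, /b/, /p/ (only a nasal (/m/, /n/, or /ŋ/) is licensed in coda position; onsets are limited to one consonant).
Inserting the epenthetic vowel yields /p/ → /pa/, /ʒ/ → /ʒa/, /b/ → /ba/, /p/ → /pa/.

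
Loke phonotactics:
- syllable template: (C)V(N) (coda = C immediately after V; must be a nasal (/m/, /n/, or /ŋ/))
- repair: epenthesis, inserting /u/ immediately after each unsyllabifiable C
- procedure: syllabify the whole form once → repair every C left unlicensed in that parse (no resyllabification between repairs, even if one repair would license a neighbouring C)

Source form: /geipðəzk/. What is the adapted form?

geipuðəzuku

The consonants /p/, /z/, /k/ cannot be parsed into a legal (C)V(N) syllable (only a nasal (/m/, /n/, or /ŋ/) is licensed in coda position; onsets are limited to one consonant).
Each unlicensed consonant becomes the onset of a new syllable: /p/ → /pu/, /z/ → /zu/, /k/ → /ku/.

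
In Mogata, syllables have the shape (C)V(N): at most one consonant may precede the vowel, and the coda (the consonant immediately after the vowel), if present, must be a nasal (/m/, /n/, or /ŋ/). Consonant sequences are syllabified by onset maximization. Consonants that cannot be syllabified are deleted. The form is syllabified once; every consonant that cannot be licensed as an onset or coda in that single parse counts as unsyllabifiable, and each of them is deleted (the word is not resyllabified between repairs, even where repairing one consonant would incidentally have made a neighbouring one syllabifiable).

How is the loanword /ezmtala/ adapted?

Syllabifying with onset maximization leaves /z/, /m/ stranded (only a nasal (/m/, /n/, or /ŋ/) is licensed in coda position; onsets are limited to one consonant).
Deleting the stranded consonants removes /z/, /m/.

etala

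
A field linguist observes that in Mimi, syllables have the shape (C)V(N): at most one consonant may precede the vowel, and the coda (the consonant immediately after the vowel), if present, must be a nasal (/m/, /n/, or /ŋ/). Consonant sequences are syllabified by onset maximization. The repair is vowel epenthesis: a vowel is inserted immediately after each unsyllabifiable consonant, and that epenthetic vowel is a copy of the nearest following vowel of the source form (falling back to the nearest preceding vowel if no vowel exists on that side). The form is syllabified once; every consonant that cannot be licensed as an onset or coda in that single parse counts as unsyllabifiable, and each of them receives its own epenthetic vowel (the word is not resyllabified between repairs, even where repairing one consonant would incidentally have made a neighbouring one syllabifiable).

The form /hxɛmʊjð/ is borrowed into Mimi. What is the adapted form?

hɛxɛmʊjʊðʊ

Syllabifying with onset maximization leaves /h/, /j/, /ð/ stranded (only a nasal (/m/, /n/, or /ŋ/) is licensed in coda position; onsets are limited to one consonant).
Each unlicensed consonant becomes the onset of a new syllable: /h/ → /hɛ/, /j/ → /jʊ/, /ð/ → /ðʊ/.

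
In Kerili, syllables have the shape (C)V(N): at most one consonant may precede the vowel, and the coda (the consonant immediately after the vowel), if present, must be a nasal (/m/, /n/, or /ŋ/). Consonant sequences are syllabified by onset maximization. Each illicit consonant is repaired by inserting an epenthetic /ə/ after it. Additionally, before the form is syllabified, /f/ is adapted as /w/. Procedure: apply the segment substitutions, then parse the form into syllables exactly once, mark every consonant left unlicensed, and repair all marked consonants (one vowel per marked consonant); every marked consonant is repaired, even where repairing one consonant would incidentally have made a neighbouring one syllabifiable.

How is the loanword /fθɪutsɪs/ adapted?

Substitution: /f/ → /w/, giving /wθɪutsɪs/.
The consonants /w/, /t/, /s/ cannot be parsed into a legal (C)V(N) syllable (only a nasal (/m/, /n/, or /ŋ/) is licensed in coda position; onsets are limited to one consonant).
Each unlicensed consonant becomes the onset of a new syllable: /w/ → /wə/, /t/ → /tə/, /s/ → /sə/.

wəθɪutəsɪsə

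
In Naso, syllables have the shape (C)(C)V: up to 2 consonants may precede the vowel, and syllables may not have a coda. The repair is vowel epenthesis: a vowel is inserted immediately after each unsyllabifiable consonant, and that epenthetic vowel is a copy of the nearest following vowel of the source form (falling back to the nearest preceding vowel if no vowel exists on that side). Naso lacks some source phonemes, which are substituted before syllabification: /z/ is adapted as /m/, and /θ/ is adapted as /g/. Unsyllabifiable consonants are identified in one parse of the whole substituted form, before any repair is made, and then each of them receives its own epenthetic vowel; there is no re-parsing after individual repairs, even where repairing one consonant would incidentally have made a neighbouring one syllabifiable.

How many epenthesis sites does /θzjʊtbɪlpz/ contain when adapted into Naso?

4

After substitution the input is /gmjʊtbɪlpm/.
The unsyllabifiable consonants are /g/, /l/, /p/, /m/; each receives one epenthetic vowel.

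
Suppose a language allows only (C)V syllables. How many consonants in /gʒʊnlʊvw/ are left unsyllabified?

Syllabifying with onset maximization leaves /g/, /n/, /v/, /w/ stranded (no codas are permitted; onsets are limited to one consonant).

4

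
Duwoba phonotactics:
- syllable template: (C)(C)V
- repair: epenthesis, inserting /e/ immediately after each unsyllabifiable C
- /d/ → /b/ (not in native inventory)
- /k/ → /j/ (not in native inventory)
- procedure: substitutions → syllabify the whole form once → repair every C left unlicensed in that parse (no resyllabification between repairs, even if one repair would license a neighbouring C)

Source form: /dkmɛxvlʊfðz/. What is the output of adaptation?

Substitution: /d/ → /b/, /k/ → /j/, giving /bjmɛxvlʊfðz/.
The consonants /b/, /x/, /f/, /ð/, /z/ cannot be parsed into a legal (C)(C)V syllable (no codas are permitted; onsets may contain at most 2 consonants).
Inserting the epenthetic vowel yields /b/ → /be/, /x/ → /xe/, /f/ → /fe/, /ð/ → /ðe/, /z/ → /ze/.

bejmɛxevlʊfeðeze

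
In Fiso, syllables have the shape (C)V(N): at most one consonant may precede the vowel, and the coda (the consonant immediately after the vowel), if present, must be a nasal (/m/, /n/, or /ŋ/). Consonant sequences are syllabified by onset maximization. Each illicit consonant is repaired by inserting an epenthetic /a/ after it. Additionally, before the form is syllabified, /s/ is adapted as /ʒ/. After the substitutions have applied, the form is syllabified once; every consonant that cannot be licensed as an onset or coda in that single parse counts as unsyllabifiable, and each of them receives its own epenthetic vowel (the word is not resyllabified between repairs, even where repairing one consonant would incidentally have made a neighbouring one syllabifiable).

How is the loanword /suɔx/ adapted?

Substitution: /s/ → /ʒ/, giving /ʒuɔx/.
Under (C)V(N), the unsyllabifiable consonants are /x/ (only a nasal (/m/, /n/, or /ŋ/) is licensed in coda position; onsets are limited to one consonant).
Inserting the epenthetic vowel yields /x/ → /xa/.

ʒuɔxa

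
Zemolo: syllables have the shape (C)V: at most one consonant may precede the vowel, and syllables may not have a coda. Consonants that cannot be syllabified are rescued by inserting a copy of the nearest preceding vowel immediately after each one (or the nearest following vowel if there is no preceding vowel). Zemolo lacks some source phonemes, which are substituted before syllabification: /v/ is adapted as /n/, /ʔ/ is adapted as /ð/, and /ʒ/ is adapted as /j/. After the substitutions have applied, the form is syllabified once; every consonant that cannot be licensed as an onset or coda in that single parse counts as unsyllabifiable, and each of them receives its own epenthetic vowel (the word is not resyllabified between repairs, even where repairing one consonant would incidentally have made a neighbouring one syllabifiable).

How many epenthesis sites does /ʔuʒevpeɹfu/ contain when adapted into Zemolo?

After substitution the input is /ðujenpeɹfu/.
The unsyllabifiable consonants are /n/, /ɹ/; each receives one epenthetic vowel.

2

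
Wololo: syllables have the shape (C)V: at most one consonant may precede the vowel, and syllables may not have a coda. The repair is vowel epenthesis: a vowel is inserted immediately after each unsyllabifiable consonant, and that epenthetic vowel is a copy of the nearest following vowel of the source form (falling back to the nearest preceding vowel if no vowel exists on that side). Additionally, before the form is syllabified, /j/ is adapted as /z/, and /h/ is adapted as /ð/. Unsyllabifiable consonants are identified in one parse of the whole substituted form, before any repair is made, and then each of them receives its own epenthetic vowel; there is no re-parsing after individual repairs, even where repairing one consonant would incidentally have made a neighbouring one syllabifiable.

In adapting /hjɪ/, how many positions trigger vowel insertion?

After substitution the input is /ðzɪ/.
The unsyllabifiable consonants are /ð/; each receives one epenthetic vowel.

1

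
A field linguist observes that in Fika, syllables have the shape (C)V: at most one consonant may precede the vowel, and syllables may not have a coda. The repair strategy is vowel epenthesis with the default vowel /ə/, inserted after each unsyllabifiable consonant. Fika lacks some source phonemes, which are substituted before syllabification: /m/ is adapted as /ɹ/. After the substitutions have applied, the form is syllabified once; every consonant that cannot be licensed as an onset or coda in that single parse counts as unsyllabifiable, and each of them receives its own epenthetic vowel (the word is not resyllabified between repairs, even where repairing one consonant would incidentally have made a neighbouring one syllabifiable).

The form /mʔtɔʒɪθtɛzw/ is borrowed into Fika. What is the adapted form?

Substitution: /m/ → /ɹ/, giving /ɹʔtɔʒɪθtɛzw/.
Syllabifying with onset maximization leaves /ɹ/, /ʔ/, /θ/, /z/, /w/ stranded (no codas are permitted; onsets are limited to one consonant).
Inserting the epenthetic vowel yields /ɹ/ → /ɹə/, /ʔ/ → /ʔə/, /θ/ → /θə/, /z/ → /zə/, /w/ → /wə/.

ɹəʔətɔʒɪθətɛzəwə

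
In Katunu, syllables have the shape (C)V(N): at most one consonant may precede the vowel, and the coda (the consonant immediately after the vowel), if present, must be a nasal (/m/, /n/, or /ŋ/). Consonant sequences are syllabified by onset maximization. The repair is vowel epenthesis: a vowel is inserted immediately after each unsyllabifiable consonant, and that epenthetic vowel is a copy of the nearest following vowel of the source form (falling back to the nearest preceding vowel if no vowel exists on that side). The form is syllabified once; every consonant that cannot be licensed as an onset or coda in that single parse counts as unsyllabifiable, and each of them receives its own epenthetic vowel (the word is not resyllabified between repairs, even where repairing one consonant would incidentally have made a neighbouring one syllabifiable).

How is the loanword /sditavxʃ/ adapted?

siditavaxaʃa

Under (C)V(N), the unsyllabifiable consonants are /s/, /v/, /x/, /ʃ/ (only a nasal (/m/, /n/, or /ŋ/) is licensed in coda position; onsets are limited to one consonant).
Epenthesis after each stranded consonant: /s/ → /si/, /v/ → /va/, /x/ → /xa/, /ʃ/ → /ʃa/.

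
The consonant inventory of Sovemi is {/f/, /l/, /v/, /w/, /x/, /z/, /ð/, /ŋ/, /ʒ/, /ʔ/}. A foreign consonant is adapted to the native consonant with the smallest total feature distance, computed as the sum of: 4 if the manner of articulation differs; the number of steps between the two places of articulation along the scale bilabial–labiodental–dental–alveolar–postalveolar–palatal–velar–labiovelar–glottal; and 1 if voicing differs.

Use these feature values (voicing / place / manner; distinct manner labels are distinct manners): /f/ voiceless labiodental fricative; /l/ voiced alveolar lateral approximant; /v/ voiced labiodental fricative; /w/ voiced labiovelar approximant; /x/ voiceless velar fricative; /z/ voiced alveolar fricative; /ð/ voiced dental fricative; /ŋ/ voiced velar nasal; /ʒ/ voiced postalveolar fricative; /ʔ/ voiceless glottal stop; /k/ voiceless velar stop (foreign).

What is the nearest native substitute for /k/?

ʔ

/ʔ/ is closest: same manner (stop), place distance 2 (velar→glottal), same voicing; total 2. Next closest is /x/ at distance 4.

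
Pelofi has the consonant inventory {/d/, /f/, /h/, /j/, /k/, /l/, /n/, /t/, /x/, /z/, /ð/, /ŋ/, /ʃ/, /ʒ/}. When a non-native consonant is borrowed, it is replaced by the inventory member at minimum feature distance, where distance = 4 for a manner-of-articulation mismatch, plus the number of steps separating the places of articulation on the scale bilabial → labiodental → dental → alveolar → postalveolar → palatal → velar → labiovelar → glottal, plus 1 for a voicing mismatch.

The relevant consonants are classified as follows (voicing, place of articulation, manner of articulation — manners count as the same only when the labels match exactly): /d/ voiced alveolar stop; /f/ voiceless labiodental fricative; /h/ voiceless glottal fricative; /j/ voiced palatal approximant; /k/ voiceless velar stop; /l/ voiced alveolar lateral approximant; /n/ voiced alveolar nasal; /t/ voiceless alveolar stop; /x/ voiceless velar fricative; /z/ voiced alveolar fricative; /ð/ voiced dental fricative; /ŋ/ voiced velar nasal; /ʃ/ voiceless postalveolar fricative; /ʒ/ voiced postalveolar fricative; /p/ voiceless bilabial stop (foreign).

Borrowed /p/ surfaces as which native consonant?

/t/ is closest: same manner (stop), place distance 3 (bilabial→alveolar), same voicing; total 3. Next closest is /d/ at distance 4.

t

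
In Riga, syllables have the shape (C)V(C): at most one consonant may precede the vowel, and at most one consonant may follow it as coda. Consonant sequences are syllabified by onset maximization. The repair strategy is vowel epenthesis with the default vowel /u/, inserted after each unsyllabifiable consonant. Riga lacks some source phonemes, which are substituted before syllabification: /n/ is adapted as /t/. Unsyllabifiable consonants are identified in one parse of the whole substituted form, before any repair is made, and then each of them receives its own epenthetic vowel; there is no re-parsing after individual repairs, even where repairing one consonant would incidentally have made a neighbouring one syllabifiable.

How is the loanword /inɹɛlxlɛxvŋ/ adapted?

Substitution: /n/ → /t/, giving /itɹɛlxlɛxvŋ/.
The consonants /x/, /v/, /ŋ/ cannot be parsed into a legal (C)V(C) syllable (at most one coda consonant is licensed; onsets are limited to one consonant).
Inserting the epenthetic vowel yields /x/ → /xu/, /v/ → /vu/, /ŋ/ → /ŋu/.

itɹɛlxulɛxvuŋu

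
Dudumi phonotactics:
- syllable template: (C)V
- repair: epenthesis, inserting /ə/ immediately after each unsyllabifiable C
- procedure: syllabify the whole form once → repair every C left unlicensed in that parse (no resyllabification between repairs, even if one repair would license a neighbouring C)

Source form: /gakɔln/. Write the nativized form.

The consonants /l/, /n/ cannot be parsed into a legal (C)V syllable (no codas are permitted; onsets are limited to one consonant).
Epenthesis after each stranded consonant: /l/ → /lə/, /n/ → /nə/.

gakɔlənə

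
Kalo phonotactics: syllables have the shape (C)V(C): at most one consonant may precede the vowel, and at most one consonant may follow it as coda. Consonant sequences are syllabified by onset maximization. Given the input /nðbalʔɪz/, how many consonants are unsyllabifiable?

2

Under (C)V(C), the unsyllabifiable consonants are /n/, /ð/ (at most one coda consonant is licensed; onsets are limited to one consonant).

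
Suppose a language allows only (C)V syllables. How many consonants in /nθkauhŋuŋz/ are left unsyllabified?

Syllabifying with onset maximization leaves /n/, /θ/, /h/, /ŋ/, /z/ stranded (no codas are permitted; onsets are limited to one consonant).

5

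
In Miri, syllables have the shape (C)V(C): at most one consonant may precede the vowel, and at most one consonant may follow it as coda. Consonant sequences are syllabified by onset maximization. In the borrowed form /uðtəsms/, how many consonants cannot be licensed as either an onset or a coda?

2

The consonants /m/, /s/ cannot be parsed into a legal (C)V(C) syllable (at most one coda consonant is licensed; onsets are limited to one consonant).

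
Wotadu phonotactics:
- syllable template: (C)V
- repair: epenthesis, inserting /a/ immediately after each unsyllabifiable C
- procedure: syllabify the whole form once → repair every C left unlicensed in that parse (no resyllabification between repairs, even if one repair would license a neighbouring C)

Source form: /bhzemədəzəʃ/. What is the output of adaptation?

bahazemədəzəʃa

Syllabifying with onset maximization leaves /b/, /h/, /ʃ/ stranded (no codas are permitted; onsets are limited to one consonant).
Epenthesis after each stranded consonant: /b/ → /ba/, /h/ → /ha/, /ʃ/ → /ʃa/.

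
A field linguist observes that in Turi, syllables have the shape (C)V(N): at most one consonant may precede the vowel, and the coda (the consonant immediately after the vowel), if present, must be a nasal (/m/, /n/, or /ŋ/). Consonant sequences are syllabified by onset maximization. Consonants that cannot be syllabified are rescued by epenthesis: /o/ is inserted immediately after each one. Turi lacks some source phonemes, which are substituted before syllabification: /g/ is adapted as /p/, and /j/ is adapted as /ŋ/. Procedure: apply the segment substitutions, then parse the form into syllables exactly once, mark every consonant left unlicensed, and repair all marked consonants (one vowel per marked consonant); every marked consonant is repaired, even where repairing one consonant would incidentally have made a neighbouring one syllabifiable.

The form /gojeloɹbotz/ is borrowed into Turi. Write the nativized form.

Substitution: /g/ → /p/, /j/ → /ŋ/, giving /poŋeloɹbotz/.
Under (C)V(N), the unsyllabifiable consonants are /ɹ/, /t/, /z/ (only a nasal (/m/, /n/, or /ŋ/) is licensed in coda position; onsets are limited to one consonant).
Each unlicensed consonant becomes the onset of a new syllable: /ɹ/ → /ɹo/, /t/ → /to/, /z/ → /zo/.

poŋeloɹobotozo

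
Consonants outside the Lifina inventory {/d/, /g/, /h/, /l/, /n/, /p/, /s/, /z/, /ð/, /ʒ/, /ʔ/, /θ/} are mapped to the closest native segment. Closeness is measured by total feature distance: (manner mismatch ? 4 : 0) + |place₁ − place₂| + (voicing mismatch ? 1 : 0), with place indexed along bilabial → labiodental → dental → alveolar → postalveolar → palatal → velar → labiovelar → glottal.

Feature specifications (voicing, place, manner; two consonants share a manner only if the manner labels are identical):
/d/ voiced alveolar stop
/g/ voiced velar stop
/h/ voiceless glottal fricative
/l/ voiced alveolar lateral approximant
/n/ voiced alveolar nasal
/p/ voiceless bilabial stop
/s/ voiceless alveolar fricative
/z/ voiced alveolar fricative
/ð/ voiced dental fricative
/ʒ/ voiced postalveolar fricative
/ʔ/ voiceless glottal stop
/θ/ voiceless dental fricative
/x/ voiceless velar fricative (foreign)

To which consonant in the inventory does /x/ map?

/h/ is closest: same manner (fricative), place distance 2 (velar→glottal), same voicing; total 2. Next closest is /s/ at distance 3.

h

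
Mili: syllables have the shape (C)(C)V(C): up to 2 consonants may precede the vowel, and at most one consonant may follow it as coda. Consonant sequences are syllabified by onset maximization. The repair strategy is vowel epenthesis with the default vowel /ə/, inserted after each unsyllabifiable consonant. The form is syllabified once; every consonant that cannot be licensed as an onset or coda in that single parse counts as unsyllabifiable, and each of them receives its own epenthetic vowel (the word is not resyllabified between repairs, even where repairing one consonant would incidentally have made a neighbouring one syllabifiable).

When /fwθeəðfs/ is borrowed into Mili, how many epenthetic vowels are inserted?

3

The unsyllabifiable consonants are /f/, /f/, /s/; each receives one epenthetic vowel.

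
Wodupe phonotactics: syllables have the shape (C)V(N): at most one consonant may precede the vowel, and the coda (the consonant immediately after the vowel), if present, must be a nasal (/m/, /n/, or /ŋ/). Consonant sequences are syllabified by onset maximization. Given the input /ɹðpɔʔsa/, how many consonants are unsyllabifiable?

3

Syllabifying with onset maximization leaves /ɹ/, /ð/, /ʔ/ stranded (only a nasal (/m/, /n/, or /ŋ/) is licensed in coda position; onsets are limited to one consonant).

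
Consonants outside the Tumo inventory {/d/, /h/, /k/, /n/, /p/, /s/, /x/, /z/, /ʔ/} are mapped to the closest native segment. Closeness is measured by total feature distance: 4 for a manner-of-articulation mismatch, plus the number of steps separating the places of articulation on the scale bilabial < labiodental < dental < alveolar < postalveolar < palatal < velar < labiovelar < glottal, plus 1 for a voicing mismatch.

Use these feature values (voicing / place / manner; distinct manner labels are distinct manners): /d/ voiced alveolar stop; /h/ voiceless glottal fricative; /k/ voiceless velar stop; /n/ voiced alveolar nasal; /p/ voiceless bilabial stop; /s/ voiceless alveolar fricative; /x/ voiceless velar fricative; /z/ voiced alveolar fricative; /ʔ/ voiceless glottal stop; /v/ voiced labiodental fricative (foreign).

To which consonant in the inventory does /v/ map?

/z/ is closest: same manner (fricative), place distance 2 (labiodental→alveolar), same voicing; total 2. Next closest is /s/ at distance 3.

z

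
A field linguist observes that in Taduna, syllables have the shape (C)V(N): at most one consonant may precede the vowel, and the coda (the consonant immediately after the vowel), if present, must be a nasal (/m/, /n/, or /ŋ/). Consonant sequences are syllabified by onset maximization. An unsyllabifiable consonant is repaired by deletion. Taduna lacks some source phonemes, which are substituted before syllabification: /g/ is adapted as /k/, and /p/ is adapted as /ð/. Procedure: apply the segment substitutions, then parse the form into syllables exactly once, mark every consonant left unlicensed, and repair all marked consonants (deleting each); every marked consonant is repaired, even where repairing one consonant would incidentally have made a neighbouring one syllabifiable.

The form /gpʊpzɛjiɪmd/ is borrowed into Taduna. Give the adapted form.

Substitution: /g/ → /k/, /p/ → /ð/, giving /kðʊðzɛjiɪmd/.
Under (C)V(N), the unsyllabifiable consonants are /k/, /ð/, /d/ (only a nasal (/m/, /n/, or /ŋ/) is licensed in coda position; onsets are limited to one consonant).
Deletion applies to /k/, /ð/, /d/.

ðʊzɛjiɪm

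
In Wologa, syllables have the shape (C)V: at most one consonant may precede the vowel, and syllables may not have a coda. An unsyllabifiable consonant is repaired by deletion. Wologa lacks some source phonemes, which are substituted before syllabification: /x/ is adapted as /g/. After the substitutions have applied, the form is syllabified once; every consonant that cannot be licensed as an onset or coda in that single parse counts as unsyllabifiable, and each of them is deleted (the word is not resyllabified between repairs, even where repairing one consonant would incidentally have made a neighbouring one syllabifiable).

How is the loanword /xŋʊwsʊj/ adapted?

Substitution: /x/ → /g/, giving /gŋʊwsʊj/.
The consonants /g/, /w/, /j/ cannot be parsed into a legal (C)V syllable (no codas are permitted; onsets are limited to one consonant).
Deletion applies to /g/, /w/, /j/.

ŋʊsʊ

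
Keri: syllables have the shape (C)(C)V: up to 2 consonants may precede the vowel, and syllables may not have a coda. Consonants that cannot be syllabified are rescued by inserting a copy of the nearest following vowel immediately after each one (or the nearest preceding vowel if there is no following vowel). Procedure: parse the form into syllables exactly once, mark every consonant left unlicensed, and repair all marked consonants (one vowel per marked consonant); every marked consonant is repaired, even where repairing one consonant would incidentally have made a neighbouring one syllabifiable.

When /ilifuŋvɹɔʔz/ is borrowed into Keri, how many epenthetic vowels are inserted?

The unsyllabifiable consonants are /ŋ/, /ʔ/, /z/; each receives one epenthetic vowel.

3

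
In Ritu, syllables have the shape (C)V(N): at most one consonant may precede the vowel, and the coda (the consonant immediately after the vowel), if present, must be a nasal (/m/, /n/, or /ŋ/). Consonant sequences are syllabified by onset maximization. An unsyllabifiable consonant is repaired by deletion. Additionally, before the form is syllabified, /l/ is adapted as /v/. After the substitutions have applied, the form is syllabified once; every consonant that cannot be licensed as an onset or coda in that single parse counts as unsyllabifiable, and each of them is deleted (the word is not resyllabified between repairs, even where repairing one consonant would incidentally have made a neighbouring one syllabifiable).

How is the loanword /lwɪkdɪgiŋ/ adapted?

Substitution: /l/ → /v/, giving /vwɪkdɪgiŋ/.
The consonants /v/, /k/ cannot be parsed into a legal (C)V(N) syllable (only a nasal (/m/, /n/, or /ŋ/) is licensed in coda position; onsets are limited to one consonant).
Deletion applies to /v/, /k/.

wɪdɪgiŋ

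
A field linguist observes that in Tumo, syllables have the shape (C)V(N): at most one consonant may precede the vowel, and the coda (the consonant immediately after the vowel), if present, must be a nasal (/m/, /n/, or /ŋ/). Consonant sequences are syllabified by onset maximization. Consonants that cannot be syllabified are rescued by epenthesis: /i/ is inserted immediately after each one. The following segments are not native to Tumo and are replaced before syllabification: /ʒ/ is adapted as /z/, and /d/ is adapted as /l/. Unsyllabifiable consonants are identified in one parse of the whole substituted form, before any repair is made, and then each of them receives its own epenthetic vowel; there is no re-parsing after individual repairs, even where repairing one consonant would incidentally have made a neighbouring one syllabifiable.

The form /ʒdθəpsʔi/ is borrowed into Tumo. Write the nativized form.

Substitution: /ʒ/ → /z/, /d/ → /l/, giving /zlθəpsʔi/.
Under (C)V(N), the unsyllabifiable consonants are /z/, /l/, /p/, /s/ (only a nasal (/m/, /n/, or /ŋ/) is licensed in coda position; onsets are limited to one consonant).
Epenthesis after each stranded consonant: /z/ → /zi/, /l/ → /li/, /p/ → /pi/, /s/ → /si/.

ziliθəpisiʔi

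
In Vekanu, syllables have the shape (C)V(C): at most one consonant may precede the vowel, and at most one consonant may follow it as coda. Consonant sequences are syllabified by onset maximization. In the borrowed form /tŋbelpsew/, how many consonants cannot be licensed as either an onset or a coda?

3

Under (C)V(C), the unsyllabifiable consonants are /t/, /ŋ/, /p/ (at most one coda consonant is licensed; onsets are limited to one consonant).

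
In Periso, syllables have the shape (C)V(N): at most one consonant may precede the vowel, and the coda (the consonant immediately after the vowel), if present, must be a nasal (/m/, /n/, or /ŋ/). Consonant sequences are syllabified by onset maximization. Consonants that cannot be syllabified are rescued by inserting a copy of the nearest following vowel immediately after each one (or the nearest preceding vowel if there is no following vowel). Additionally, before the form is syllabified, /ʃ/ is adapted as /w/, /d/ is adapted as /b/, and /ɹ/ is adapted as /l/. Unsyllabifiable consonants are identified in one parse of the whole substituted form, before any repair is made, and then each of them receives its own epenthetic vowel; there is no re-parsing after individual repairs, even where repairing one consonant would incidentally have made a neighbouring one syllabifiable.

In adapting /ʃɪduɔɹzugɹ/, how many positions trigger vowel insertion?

3

After substitution the input is /wɪbuɔlzugl/.
The unsyllabifiable consonants are /l/, /g/, /l/; each receives one epenthetic vowel.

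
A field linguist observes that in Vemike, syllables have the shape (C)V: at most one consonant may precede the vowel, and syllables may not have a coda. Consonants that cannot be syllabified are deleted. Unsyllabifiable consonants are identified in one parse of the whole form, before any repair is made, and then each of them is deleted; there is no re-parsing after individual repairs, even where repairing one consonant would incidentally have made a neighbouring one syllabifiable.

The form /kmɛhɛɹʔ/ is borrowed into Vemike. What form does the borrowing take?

Under (C)V, the unsyllabifiable consonants are /k/, /ɹ/, /ʔ/ (no codas are permitted; onsets are limited to one consonant).
Each unlicensed consonant is deleted: /k/, /ɹ/, /ʔ/.

mɛhɛ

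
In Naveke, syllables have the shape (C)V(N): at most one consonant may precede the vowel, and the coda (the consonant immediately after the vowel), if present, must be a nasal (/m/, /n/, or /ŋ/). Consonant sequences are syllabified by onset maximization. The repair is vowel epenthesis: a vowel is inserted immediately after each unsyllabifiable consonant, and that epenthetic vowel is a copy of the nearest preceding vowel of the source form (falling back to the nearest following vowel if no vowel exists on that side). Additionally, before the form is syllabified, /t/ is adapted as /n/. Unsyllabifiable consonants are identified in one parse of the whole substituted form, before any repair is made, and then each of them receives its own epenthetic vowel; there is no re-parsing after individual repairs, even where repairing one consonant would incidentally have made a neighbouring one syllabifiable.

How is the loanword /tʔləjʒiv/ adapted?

Substitution: /t/ → /n/, giving /nʔləjʒiv/.
Syllabifying with onset maximization leaves /n/, /ʔ/, /j/, /v/ stranded (only a nasal (/m/, /n/, or /ŋ/) is licensed in coda position; onsets are limited to one consonant).
Inserting the epenthetic vowel yields /n/ → /nə/, /ʔ/ → /ʔə/, /j/ → /jə/, /v/ → /vi/.

nəʔələjəʒivi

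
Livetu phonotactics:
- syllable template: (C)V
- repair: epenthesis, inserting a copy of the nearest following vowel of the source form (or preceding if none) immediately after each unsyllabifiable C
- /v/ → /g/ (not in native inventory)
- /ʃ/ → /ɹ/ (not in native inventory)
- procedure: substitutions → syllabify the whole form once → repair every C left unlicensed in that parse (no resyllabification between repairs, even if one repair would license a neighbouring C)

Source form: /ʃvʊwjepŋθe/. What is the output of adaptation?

Substitution: /ʃ/ → /ɹ/, /v/ → /g/, giving /ɹgʊwjepŋθe/.
The consonants /ɹ/, /w/, /p/, /ŋ/ cannot be parsed into a legal (C)V syllable (no codas are permitted; onsets are limited to one consonant).
Each unlicensed consonant becomes the onset of a new syllable: /ɹ/ → /ɹʊ/, /w/ → /we/, /p/ → /pe/, /ŋ/ → /ŋe/.

ɹʊgʊwejepeŋeθe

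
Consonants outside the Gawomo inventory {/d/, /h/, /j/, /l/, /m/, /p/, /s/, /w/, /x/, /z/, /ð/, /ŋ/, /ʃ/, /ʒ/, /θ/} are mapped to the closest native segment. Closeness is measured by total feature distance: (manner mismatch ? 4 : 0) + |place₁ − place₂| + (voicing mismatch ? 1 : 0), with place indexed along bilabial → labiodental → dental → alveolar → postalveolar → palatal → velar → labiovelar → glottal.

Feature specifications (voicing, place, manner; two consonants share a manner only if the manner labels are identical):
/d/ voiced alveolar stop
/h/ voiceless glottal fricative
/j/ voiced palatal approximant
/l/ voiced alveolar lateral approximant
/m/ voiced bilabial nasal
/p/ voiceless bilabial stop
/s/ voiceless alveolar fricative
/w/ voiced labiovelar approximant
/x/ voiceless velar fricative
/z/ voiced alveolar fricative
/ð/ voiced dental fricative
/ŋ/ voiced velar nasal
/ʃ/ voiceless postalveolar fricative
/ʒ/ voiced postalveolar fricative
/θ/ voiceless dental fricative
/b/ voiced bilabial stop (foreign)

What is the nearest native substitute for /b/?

p

/p/ is closest: same manner (stop), place distance 0 (bilabial→bilabial), voicing differs (+1); total 1. Next closest is /d/ at distance 3.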